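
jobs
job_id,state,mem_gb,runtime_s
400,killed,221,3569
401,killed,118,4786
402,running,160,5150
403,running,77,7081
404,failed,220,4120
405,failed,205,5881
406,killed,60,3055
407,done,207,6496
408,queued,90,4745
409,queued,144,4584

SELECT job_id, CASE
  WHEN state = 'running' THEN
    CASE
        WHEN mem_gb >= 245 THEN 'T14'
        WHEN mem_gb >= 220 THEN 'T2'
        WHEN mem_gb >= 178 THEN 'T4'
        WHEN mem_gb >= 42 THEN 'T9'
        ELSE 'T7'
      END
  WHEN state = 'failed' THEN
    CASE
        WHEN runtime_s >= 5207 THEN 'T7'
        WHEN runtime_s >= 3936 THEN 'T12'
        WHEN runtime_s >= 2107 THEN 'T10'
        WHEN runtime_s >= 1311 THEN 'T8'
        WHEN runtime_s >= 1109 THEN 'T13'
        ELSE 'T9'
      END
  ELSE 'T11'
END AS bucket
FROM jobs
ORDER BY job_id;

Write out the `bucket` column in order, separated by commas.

job_id=400: state='killed' → outer ELSE → T11
job_id=401: state='killed' → outer ELSE → T11
job_id=402: state='running' → inner[mem_gb >= 42] → T9
job_id=403: state='running' → inner[mem_gb >= 42] → T9
job_id=404: state='failed' → inner[runtime_s >= 3936] → T12
job_id=405: state='failed' → inner[runtime_s >= 5207] → T7
job_id=406: state='killed' → outer ELSE → T11
job_id=407: state='done' → outer ELSE → T11
job_id=408: state='queued' → outer ELSE → T11
job_id=409: state='queued' → outer ELSE → T11

T11, T11, T9, T9, T12, T7, T11, T11, T11, T11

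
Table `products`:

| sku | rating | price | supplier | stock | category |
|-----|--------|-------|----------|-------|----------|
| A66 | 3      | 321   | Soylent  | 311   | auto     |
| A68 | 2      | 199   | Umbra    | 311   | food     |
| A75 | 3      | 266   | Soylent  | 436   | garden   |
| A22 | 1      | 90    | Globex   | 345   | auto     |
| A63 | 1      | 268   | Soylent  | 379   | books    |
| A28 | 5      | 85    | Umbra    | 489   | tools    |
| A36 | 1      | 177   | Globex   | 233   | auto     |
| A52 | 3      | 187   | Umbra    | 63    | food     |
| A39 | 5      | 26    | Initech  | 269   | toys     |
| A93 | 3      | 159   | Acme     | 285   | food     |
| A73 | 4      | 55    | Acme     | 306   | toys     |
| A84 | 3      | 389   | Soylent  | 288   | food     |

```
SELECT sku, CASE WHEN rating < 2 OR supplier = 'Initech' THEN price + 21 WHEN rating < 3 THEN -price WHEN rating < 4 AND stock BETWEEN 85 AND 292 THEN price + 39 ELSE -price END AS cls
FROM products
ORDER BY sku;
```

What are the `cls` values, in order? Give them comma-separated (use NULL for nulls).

111, -85, 198, 47, -187, 289, -321, -199, -55, -266, 428, 198

sku=A22: rating < 2 OR supplier = 'Initech' → 111
sku=A28: ELSE → -85
sku=A36: rating < 2 OR supplier = 'Initech' → 198
sku=A39: rating < 2 OR supplier = 'Initech' → 47
sku=A52: ELSE → -187
sku=A63: rating < 2 OR supplier = 'Initech' → 289
sku=A66: ELSE → -321
sku=A68: rating < 3 → -199
sku=A73: ELSE → -55
sku=A75: ELSE → -266
sku=A84: rating < 4 AND stock BETWEEN 85 AND 292 → 428
sku=A93: rating < 4 AND stock BETWEEN 85 AND 292 → 198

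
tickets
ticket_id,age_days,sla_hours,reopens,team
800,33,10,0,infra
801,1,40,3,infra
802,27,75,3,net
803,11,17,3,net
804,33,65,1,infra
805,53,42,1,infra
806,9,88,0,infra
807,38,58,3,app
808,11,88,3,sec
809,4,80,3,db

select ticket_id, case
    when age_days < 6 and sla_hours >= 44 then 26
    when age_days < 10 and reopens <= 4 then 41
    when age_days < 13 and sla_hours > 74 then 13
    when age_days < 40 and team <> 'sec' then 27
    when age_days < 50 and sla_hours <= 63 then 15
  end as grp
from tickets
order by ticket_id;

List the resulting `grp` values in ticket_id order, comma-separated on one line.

27, 41, 27, 27, 27, NULL, 41, 27, 13, 26

ticket_id=800: age_days < 40 and team <> 'sec' → 27
ticket_id=801: age_days < 10 and reopens <= 4 → 41
ticket_id=802: age_days < 40 and team <> 'sec' → 27
ticket_id=803: age_days < 40 and team <> 'sec' → 27
ticket_id=804: age_days < 40 and team <> 'sec' → 27
ticket_id=805: (no match → NULL) → NULL
ticket_id=806: age_days < 10 and reopens <= 4 → 41
ticket_id=807: age_days < 40 and team <> 'sec' → 27
ticket_id=808: age_days < 13 and sla_hours > 74 → 13
ticket_id=809: age_days < 6 and sla_hours >= 44 → 26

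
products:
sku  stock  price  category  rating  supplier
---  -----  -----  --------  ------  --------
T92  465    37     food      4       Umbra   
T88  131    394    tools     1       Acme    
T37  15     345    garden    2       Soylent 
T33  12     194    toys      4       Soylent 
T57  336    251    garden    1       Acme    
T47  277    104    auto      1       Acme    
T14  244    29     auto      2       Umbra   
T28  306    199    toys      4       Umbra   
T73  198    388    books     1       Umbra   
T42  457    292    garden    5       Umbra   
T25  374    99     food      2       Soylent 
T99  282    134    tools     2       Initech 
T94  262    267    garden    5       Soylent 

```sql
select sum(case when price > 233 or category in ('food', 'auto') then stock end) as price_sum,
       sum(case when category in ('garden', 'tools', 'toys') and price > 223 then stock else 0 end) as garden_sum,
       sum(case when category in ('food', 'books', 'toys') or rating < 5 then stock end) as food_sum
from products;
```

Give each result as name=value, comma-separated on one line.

[price_sum: price > 233 or category in ('food', 'auto')]
sku=T92: ✓ → 465
sku=T88: ✓ → 131
sku=T37: ✓ → 15
sku=T33: ✗
sku=T57: ✓ → 336
sku=T47: ✓ → 277
sku=T14: ✓ → 244
sku=T28: ✗
sku=T73: ✓ → 198
sku=T42: ✓ → 457
sku=T25: ✓ → 374
sku=T99: ✗
sku=T94: ✓ → 262
price_sum = 465 + 131 + 15 + 336 + 277 + 244 + 198 + 457 + 374 + 262 = 2759
—
[garden_sum: category in ('garden', 'tools', 'toys') and price > 223]
sku=T92: ✗
sku=T88: ✓ → 131
sku=T37: ✓ → 15
sku=T33: ✗
sku=T57: ✓ → 336
sku=T47: ✗
sku=T14: ✗
sku=T28: ✗
sku=T73: ✗
sku=T42: ✓ → 457
sku=T25: ✗
sku=T99: ✗
sku=T94: ✓ → 262
garden_sum = 131 + 15 + 336 + 457 + 262 = 1201
—
[food_sum: category in ('food', 'books', 'toys') or rating < 5]
sku=T92: ✓ → 465
sku=T88: ✓ → 131
sku=T37: ✓ → 15
sku=T33: ✓ → 12
sku=T57: ✓ → 336
sku=T47: ✓ → 277
sku=T14: ✓ → 244
sku=T28: ✓ → 306
sku=T73: ✓ → 198
sku=T42: ✗
sku=T25: ✓ → 374
sku=T99: ✓ → 282
sku=T94: ✗
food_sum = 465 + 131 + 15 + 12 + 336 + 277 + 244 + 306 + 198 + 374 + 282 = 2640

price_sum=2759, garden_sum=1201, food_sum=2640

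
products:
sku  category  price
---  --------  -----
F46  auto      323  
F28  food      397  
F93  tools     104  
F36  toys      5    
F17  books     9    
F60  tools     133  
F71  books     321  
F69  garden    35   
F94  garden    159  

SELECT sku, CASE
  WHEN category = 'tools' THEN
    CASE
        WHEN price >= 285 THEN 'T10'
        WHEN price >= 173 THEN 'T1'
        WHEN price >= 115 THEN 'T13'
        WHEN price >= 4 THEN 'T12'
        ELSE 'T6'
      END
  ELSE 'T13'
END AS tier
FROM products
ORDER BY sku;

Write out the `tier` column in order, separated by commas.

T13, T13, T13, T13, T13, T13, T13, T12, T13

sku=F17: category='books' → outer ELSE → T13
sku=F28: category='food' → outer ELSE → T13
sku=F36: category='toys' → outer ELSE → T13
sku=F46: category='auto' → outer ELSE → T13
sku=F60: category='tools' → inner[price >= 115] → T13
sku=F69: category='garden' → outer ELSE → T13
sku=F71: category='books' → outer ELSE → T13
sku=F93: category='tools' → inner[price >= 4] → T12
sku=F94: category='garden' → outer ELSE → T13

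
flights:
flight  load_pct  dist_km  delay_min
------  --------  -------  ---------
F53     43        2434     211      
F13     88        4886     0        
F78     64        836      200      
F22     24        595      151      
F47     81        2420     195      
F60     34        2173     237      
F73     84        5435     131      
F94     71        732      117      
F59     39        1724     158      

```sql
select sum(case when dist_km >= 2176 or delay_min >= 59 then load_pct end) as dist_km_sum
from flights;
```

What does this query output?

flight=F53: ✓ → 43
flight=F13: ✓ → 88
flight=F78: ✓ → 64
flight=F22: ✓ → 24
flight=F47: ✓ → 81
flight=F60: ✓ → 34
flight=F73: ✓ → 84
flight=F94: ✓ → 71
flight=F59: ✓ → 39
dist_km_sum = 43 + 88 + 64 + 24 + 81 + 34 + 84 + 71 + 39 = 528

528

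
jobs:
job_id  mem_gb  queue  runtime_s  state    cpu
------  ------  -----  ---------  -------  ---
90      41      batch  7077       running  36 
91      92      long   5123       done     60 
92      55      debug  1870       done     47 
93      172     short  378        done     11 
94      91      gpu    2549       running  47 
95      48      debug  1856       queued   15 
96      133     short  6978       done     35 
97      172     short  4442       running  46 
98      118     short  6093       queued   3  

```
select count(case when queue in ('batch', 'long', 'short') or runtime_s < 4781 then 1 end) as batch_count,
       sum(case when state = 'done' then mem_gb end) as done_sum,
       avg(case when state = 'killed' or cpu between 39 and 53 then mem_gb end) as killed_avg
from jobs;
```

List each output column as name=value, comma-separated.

[batch_count: queue in ('batch', 'long', 'short') or runtime_s < 4781]
job_id=90: ✓ → 1
job_id=91: ✓ → 1
job_id=92: ✓ → 1
job_id=93: ✓ → 1
job_id=94: ✓ → 1
job_id=95: ✓ → 1
job_id=96: ✓ → 1
job_id=97: ✓ → 1
job_id=98: ✓ → 1
batch_count = COUNT(1, 1, 1, 1, 1, 1, 1, 1, 1) = 9
—
[done_sum: state = 'done']
job_id=90: ✗
job_id=91: ✓ → 92
job_id=92: ✓ → 55
job_id=93: ✓ → 172
job_id=94: ✗
job_id=95: ✗
job_id=96: ✓ → 133
job_id=97: ✗
job_id=98: ✗
done_sum = 92 + 55 + 172 + 133 = 452
—
[killed_avg: state = 'killed' or cpu between 39 and 53]
job_id=90: ✗
job_id=91: ✗
job_id=92: ✓ → 55
job_id=93: ✗
job_id=94: ✓ → 91
job_id=95: ✗
job_id=96: ✗
job_id=97: ✓ → 172
job_id=98: ✗
killed_avg = (55 + 91 + 172) / 3 = 106

batch_count=9, done_sum=452, killed_avg=106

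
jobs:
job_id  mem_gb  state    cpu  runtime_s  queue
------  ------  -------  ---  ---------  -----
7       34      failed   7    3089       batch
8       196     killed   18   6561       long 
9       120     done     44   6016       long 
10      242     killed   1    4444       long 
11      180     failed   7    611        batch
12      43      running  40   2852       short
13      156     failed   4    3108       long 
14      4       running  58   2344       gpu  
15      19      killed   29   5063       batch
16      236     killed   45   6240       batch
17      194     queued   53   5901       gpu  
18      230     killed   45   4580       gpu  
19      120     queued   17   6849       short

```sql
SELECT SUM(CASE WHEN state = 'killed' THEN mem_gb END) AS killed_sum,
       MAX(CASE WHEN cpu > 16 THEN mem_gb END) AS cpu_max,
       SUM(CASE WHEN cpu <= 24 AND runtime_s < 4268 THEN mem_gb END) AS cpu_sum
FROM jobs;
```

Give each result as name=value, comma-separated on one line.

killed_sum=923, cpu_max=236, cpu_sum=370

[killed_sum: state = 'killed']
job_id=7: ✗
job_id=8: ✓ → 196
job_id=9: ✗
job_id=10: ✓ → 242
job_id=11: ✗
job_id=12: ✗
job_id=13: ✗
job_id=14: ✗
job_id=15: ✓ → 19
job_id=16: ✓ → 236
job_id=17: ✗
job_id=18: ✓ → 230
job_id=19: ✗
killed_sum = 196 + 242 + 19 + 236 + 230 = 923
—
[cpu_max: cpu > 16]
job_id=7: ✗
job_id=8: ✓ → 196
job_id=9: ✓ → 120
job_id=10: ✗
job_id=11: ✗
job_id=12: ✓ → 43
job_id=13: ✗
job_id=14: ✓ → 4
job_id=15: ✓ → 19
job_id=16: ✓ → 236
job_id=17: ✓ → 194
job_id=18: ✓ → 230
job_id=19: ✓ → 120
cpu_max = MAX(196, 120, 43, 4, 19, 236, 194, 230, 120) = 236
—
[cpu_sum: cpu <= 24 AND runtime_s < 4268]
job_id=7: ✓ → 34
job_id=8: ✗
job_id=9: ✗
job_id=10: ✗
job_id=11: ✓ → 180
job_id=12: ✗
job_id=13: ✓ → 156
job_id=14: ✗
job_id=15: ✗
job_id=16: ✗
job_id=17: ✗
job_id=18: ✗
job_id=19: ✗
cpu_sum = 34 + 180 + 156 = 370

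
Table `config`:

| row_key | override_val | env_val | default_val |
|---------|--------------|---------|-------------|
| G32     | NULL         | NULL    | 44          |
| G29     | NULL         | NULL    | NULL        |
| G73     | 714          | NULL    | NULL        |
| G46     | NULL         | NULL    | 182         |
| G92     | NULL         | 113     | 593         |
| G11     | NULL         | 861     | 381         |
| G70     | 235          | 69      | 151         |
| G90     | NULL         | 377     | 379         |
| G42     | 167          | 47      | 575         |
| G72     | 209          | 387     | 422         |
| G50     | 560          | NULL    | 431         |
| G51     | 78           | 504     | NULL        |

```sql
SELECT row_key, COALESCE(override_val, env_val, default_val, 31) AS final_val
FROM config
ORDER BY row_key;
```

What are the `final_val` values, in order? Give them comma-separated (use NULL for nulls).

row_key=G11: override_val=NULL, env_val=861 → 861
row_key=G29: override_val=NULL, env_val=NULL, default_val=NULL, → literal 31 → 31
row_key=G32: override_val=NULL, env_val=NULL, default_val=44 → 44
row_key=G42: override_val=167 → 167
row_key=G46: override_val=NULL, env_val=NULL, default_val=182 → 182
row_key=G50: override_val=560 → 560
row_key=G51: override_val=78 → 78
row_key=G70: override_val=235 → 235
row_key=G72: override_val=209 → 209
row_key=G73: override_val=714 → 714
row_key=G90: override_val=NULL, env_val=377 → 377
row_key=G92: override_val=NULL, env_val=113 → 113

861, 31, 44, 167, 182, 560, 78, 235, 209, 714, 377, 113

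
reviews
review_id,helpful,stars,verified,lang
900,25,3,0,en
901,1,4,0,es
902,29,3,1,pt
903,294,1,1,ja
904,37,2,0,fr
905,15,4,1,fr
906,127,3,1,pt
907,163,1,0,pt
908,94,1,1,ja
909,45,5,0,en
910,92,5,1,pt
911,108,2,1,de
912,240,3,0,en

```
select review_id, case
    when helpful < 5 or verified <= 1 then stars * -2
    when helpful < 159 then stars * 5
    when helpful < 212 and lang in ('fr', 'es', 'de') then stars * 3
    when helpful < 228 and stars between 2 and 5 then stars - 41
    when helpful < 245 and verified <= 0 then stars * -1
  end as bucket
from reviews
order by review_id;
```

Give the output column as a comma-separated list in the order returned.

review_id=900: helpful < 5 or verified <= 1 → -6
review_id=901: helpful < 5 or verified <= 1 → -8
review_id=902: helpful < 5 or verified <= 1 → -6
review_id=903: helpful < 5 or verified <= 1 → -2
review_id=904: helpful < 5 or verified <= 1 → -4
review_id=905: helpful < 5 or verified <= 1 → -8
review_id=906: helpful < 5 or verified <= 1 → -6
review_id=907: helpful < 5 or verified <= 1 → -2
review_id=908: helpful < 5 or verified <= 1 → -2
review_id=909: helpful < 5 or verified <= 1 → -10
review_id=910: helpful < 5 or verified <= 1 → -10
review_id=911: helpful < 5 or verified <= 1 → -4
review_id=912: helpful < 5 or verified <= 1 → -6

-6, -8, -6, -2, -4, -8, -6, -2, -2, -10, -10, -4, -6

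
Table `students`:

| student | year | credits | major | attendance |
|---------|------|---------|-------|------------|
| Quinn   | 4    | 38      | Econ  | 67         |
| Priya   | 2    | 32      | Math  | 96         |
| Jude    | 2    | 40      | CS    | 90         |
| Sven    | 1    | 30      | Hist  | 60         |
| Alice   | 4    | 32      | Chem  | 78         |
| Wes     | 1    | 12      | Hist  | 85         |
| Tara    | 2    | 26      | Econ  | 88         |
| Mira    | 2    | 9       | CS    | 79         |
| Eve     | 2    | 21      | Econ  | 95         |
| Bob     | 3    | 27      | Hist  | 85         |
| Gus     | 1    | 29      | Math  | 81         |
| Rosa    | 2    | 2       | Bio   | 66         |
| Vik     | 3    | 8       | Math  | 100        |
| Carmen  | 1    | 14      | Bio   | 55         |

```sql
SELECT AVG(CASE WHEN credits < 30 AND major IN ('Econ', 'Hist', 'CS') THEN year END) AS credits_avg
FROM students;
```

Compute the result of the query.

2

student=Quinn: ✗
student=Priya: ✗
student=Jude: ✗
student=Sven: ✗
student=Alice: ✗
student=Wes: ✓ → 1
student=Tara: ✓ → 2
student=Mira: ✓ → 2
student=Eve: ✓ → 2
student=Bob: ✓ → 3
student=Gus: ✗
student=Rosa: ✗
student=Vik: ✗
student=Carmen: ✗
credits_avg = (1 + 2 + 2 + 2 + 3) / 5 = 2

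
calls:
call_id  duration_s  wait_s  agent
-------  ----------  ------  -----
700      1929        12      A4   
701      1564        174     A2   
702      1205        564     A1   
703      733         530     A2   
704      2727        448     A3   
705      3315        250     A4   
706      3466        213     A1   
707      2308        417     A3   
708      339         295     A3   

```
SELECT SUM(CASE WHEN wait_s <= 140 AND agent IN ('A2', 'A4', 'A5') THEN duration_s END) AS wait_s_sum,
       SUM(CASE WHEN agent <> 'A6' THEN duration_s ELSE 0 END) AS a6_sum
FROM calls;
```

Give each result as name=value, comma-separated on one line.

[wait_s_sum: wait_s <= 140 AND agent IN ('A2', 'A4', 'A5')]
call_id=700: ✓ → 1929
call_id=701: ✗
call_id=702: ✗
call_id=703: ✗
call_id=704: ✗
call_id=705: ✗
call_id=706: ✗
call_id=707: ✗
call_id=708: ✗
wait_s_sum = 1929
—
[a6_sum: agent <> 'A6']
call_id=700: ✓ → 1929
call_id=701: ✓ → 1564
call_id=702: ✓ → 1205
call_id=703: ✓ → 733
call_id=704: ✓ → 2727
call_id=705: ✓ → 3315
call_id=706: ✓ → 3466
call_id=707: ✓ → 2308
call_id=708: ✓ → 339
a6_sum = 1929 + 1564 + 1205 + 733 + 2727 + 3315 + 3466 + 2308 + 339 = 17586

wait_s_sum=1929, a6_sum=17586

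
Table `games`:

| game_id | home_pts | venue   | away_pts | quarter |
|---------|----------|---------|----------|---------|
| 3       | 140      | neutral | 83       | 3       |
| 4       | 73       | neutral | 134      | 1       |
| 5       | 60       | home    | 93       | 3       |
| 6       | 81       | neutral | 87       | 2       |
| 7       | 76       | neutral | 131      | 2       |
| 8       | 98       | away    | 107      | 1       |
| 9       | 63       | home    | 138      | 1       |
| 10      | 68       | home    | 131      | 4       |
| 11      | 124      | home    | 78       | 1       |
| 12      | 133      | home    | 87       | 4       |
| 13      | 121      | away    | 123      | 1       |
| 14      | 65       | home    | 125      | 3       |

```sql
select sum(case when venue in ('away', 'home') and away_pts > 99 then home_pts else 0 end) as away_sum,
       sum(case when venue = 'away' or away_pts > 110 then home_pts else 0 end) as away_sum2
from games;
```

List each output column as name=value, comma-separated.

away_sum=415, away_sum2=564

[away_sum: venue in ('away', 'home') and away_pts > 99]
game_id=3: ✗
game_id=4: ✗
game_id=5: ✗
game_id=6: ✗
game_id=7: ✗
game_id=8: ✓ → 98
game_id=9: ✓ → 63
game_id=10: ✓ → 68
game_id=11: ✗
game_id=12: ✗
game_id=13: ✓ → 121
game_id=14: ✓ → 65
away_sum = 98 + 63 + 68 + 121 + 65 = 415
—
[away_sum2: venue = 'away' or away_pts > 110]
game_id=3: ✗
game_id=4: ✓ → 73
game_id=5: ✗
game_id=6: ✗
game_id=7: ✓ → 76
game_id=8: ✓ → 98
game_id=9: ✓ → 63
game_id=10: ✓ → 68
game_id=11: ✗
game_id=12: ✗
game_id=13: ✓ → 121
game_id=14: ✓ → 65
away_sum2 = 73 + 76 + 98 + 63 + 68 + 121 + 65 = 564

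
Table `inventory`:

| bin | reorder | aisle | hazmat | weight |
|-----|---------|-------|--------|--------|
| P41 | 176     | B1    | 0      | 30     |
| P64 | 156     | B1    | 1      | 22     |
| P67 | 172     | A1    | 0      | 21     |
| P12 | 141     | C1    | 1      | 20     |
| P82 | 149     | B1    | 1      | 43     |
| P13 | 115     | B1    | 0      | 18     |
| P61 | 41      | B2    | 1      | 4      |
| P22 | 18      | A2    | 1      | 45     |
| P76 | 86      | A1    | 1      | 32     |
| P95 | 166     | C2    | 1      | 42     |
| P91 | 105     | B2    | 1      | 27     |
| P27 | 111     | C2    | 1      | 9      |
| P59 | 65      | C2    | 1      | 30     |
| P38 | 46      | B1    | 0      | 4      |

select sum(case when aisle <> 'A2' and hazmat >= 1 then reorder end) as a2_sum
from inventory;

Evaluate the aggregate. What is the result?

bin=P41: ✗
bin=P64: ✓ → 156
bin=P67: ✗
bin=P12: ✓ → 141
bin=P82: ✓ → 149
bin=P13: ✗
bin=P61: ✓ → 41
bin=P22: ✗
bin=P76: ✓ → 86
bin=P95: ✓ → 166
bin=P91: ✓ → 105
bin=P27: ✓ → 111
bin=P59: ✓ → 65
bin=P38: ✗
a2_sum = 156 + 141 + 149 + 41 + 86 + 166 + 105 + 111 + 65 = 1020

1020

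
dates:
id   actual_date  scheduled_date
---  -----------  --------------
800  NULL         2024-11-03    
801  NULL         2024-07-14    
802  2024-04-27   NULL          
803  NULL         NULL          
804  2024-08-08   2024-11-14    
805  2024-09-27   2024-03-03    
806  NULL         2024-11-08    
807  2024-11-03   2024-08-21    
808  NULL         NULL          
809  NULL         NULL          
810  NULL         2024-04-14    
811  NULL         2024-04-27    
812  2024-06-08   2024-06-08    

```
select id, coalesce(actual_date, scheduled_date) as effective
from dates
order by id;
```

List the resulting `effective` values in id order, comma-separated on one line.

2024-11-03, 2024-07-14, 2024-04-27, NULL, 2024-08-08, 2024-09-27, 2024-11-08, 2024-11-03, NULL, NULL, 2024-04-14, 2024-04-27, 2024-06-08

id=800: actual_date=NULL, scheduled_date=2024-11-03 → 2024-11-03
id=801: actual_date=NULL, scheduled_date=2024-07-14 → 2024-07-14
id=802: actual_date=2024-04-27 → 2024-04-27
id=803: actual_date=NULL, scheduled_date=NULL (all NULL) → NULL
id=804: actual_date=2024-08-08 → 2024-08-08
id=805: actual_date=2024-09-27 → 2024-09-27
id=806: actual_date=NULL, scheduled_date=2024-11-08 → 2024-11-08
id=807: actual_date=2024-11-03 → 2024-11-03
id=808: actual_date=NULL, scheduled_date=NULL (all NULL) → NULL
id=809: actual_date=NULL, scheduled_date=NULL (all NULL) → NULL
id=810: actual_date=NULL, scheduled_date=2024-04-14 → 2024-04-14
id=811: actual_date=NULL, scheduled_date=2024-04-27 → 2024-04-27
id=812: actual_date=2024-06-08 → 2024-06-08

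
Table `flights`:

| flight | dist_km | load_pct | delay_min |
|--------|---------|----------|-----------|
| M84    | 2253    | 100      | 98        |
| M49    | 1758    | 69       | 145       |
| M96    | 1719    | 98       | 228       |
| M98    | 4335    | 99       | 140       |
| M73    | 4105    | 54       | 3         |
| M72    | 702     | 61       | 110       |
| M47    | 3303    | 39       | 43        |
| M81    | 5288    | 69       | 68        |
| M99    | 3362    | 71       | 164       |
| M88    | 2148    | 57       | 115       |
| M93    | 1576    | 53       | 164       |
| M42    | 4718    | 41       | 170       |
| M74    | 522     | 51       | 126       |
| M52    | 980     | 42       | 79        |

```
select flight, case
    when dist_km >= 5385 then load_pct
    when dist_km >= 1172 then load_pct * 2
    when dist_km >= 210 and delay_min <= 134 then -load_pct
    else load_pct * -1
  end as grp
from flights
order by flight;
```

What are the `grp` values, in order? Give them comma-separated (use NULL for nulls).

flight=M42: dist_km >= 1172 → 82
flight=M47: dist_km >= 1172 → 78
flight=M49: dist_km >= 1172 → 138
flight=M52: dist_km >= 210 and delay_min <= 134 → -42
flight=M72: dist_km >= 210 and delay_min <= 134 → -61
flight=M73: dist_km >= 1172 → 108
flight=M74: dist_km >= 210 and delay_min <= 134 → -51
flight=M81: dist_km >= 1172 → 138
flight=M84: dist_km >= 1172 → 200
flight=M88: dist_km >= 1172 → 114
flight=M93: dist_km >= 1172 → 106
flight=M96: dist_km >= 1172 → 196
flight=M98: dist_km >= 1172 → 198
flight=M99: dist_km >= 1172 → 142

82, 78, 138, -42, -61, 108, -51, 138, 200, 114, 106, 196, 198, 142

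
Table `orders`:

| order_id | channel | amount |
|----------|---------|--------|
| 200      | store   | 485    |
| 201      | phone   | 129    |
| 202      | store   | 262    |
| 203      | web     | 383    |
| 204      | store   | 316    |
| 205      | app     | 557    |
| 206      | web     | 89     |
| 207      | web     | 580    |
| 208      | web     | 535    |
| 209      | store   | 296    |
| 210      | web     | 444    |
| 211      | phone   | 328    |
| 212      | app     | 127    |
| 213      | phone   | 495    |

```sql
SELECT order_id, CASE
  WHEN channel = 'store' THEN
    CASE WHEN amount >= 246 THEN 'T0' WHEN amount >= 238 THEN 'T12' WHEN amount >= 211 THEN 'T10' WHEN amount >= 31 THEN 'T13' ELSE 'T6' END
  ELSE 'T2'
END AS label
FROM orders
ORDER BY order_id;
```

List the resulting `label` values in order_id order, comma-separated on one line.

order_id=200: channel='store' → inner[amount >= 246] → T0
order_id=201: channel='phone' → outer ELSE → T2
order_id=202: channel='store' → inner[amount >= 246] → T0
order_id=203: channel='web' → outer ELSE → T2
order_id=204: channel='store' → inner[amount >= 246] → T0
order_id=205: channel='app' → outer ELSE → T2
order_id=206: channel='web' → outer ELSE → T2
order_id=207: channel='web' → outer ELSE → T2
order_id=208: channel='web' → outer ELSE → T2
order_id=209: channel='store' → inner[amount >= 246] → T0
order_id=210: channel='web' → outer ELSE → T2
order_id=211: channel='phone' → outer ELSE → T2
order_id=212: channel='app' → outer ELSE → T2
order_id=213: channel='phone' → outer ELSE → T2

T0, T2, T0, T2, T0, T2, T2, T2, T2, T0, T2, T2, T2, T2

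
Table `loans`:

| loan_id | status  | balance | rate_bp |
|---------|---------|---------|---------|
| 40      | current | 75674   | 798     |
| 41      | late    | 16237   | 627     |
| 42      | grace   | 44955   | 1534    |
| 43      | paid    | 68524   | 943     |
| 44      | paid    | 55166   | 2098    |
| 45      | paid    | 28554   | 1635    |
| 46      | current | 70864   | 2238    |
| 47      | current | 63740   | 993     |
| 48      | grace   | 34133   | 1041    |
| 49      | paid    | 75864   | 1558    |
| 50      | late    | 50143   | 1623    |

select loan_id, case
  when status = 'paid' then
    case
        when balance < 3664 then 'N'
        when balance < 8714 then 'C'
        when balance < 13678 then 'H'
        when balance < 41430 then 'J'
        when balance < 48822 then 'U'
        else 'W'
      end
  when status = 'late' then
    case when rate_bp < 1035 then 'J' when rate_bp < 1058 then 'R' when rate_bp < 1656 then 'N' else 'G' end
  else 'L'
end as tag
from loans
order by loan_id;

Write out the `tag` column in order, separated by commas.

L, J, L, W, W, J, L, L, L, W, N

loan_id=40: status='current' → outer ELSE → L
loan_id=41: status='late' → inner[rate_bp < 1035] → J
loan_id=42: status='grace' → outer ELSE → L
loan_id=43: status='paid' → inner[ELSE] → W
loan_id=44: status='paid' → inner[ELSE] → W
loan_id=45: status='paid' → inner[balance < 41430] → J
loan_id=46: status='current' → outer ELSE → L
loan_id=47: status='current' → outer ELSE → L
loan_id=48: status='grace' → outer ELSE → L
loan_id=49: status='paid' → inner[ELSE] → W
loan_id=50: status='late' → inner[rate_bp < 1656] → N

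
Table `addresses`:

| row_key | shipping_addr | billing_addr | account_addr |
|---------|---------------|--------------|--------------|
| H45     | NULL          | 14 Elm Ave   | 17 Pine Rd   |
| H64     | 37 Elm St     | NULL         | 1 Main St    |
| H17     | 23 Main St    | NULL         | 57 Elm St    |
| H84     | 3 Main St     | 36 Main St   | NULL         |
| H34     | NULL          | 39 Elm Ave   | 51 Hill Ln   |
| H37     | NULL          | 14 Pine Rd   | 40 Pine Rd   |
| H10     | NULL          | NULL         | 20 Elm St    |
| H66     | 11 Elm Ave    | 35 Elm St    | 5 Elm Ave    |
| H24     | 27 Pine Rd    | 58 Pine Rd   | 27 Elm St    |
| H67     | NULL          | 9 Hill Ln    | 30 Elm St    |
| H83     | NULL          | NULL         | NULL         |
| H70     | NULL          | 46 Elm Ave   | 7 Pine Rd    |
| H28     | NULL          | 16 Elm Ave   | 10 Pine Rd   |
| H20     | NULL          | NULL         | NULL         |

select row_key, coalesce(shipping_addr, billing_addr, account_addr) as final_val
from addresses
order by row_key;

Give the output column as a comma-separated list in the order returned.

row_key=H10: shipping_addr=NULL, billing_addr=NULL, account_addr=20 Elm St → 20 Elm St
row_key=H17: shipping_addr=23 Main St → 23 Main St
row_key=H20: shipping_addr=NULL, billing_addr=NULL, account_addr=NULL (all NULL) → NULL
row_key=H24: shipping_addr=27 Pine Rd → 27 Pine Rd
row_key=H28: shipping_addr=NULL, billing_addr=16 Elm Ave → 16 Elm Ave
row_key=H34: shipping_addr=NULL, billing_addr=39 Elm Ave → 39 Elm Ave
row_key=H37: shipping_addr=NULL, billing_addr=14 Pine Rd → 14 Pine Rd
row_key=H45: shipping_addr=NULL, billing_addr=14 Elm Ave → 14 Elm Ave
row_key=H64: shipping_addr=37 Elm St → 37 Elm St
row_key=H66: shipping_addr=11 Elm Ave → 11 Elm Ave
row_key=H67: shipping_addr=NULL, billing_addr=9 Hill Ln → 9 Hill Ln
row_key=H70: shipping_addr=NULL, billing_addr=46 Elm Ave → 46 Elm Ave
row_key=H83: shipping_addr=NULL, billing_addr=NULL, account_addr=NULL (all NULL) → NULL
row_key=H84: shipping_addr=3 Main St → 3 Main St

20 Elm St, 23 Main St, NULL, 27 Pine Rd, 16 Elm Ave, 39 Elm Ave, 14 Pine Rd, 14 Elm Ave, 37 Elm St, 11 Elm Ave, 9 Hill Ln, 46 Elm Ave, NULL, 3 Main St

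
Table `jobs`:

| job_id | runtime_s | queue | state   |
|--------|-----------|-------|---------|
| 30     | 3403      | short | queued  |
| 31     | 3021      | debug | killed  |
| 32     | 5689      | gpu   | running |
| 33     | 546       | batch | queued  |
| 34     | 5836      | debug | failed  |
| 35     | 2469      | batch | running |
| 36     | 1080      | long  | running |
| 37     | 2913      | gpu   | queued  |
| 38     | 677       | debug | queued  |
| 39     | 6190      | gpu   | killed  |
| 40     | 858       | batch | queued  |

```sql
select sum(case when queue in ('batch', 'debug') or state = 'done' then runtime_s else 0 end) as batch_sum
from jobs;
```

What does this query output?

13407

job_id=30: ✗
job_id=31: ✓ → 3021
job_id=32: ✗
job_id=33: ✓ → 546
job_id=34: ✓ → 5836
job_id=35: ✓ → 2469
job_id=36: ✗
job_id=37: ✗
job_id=38: ✓ → 677
job_id=39: ✗
job_id=40: ✓ → 858
batch_sum = 3021 + 546 + 5836 + 2469 + 677 + 858 = 13407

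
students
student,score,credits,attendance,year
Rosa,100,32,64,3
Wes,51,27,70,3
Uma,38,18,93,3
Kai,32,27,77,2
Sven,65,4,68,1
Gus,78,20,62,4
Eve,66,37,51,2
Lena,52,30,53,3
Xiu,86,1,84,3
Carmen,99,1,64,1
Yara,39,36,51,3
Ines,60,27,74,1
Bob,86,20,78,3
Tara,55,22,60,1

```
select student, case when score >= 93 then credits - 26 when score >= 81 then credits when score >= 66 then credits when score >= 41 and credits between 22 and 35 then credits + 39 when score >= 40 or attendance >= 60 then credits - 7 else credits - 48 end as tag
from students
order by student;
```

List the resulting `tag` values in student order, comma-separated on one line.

student=Bob: score >= 81 → 20
student=Carmen: score >= 93 → -25
student=Eve: score >= 66 → 37
student=Gus: score >= 66 → 20
student=Ines: score >= 41 and credits between 22 and 35 → 66
student=Kai: score >= 40 or attendance >= 60 → 20
student=Lena: score >= 41 and credits between 22 and 35 → 69
student=Rosa: score >= 93 → 6
student=Sven: score >= 40 or attendance >= 60 → -3
student=Tara: score >= 41 and credits between 22 and 35 → 61
student=Uma: score >= 40 or attendance >= 60 → 11
student=Wes: score >= 41 and credits between 22 and 35 → 66
student=Xiu: score >= 81 → 1
student=Yara: ELSE → -12

20, -25, 37, 20, 66, 20, 69, 6, -3, 61, 11, 66, 1, -12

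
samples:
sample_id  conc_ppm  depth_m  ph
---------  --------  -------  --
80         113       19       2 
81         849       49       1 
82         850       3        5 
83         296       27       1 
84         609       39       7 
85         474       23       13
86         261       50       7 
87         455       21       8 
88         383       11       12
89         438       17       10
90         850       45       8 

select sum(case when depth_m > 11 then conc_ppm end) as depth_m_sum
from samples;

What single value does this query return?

4345

sample_id=80: ✓ → 113
sample_id=81: ✓ → 849
sample_id=82: ✗
sample_id=83: ✓ → 296
sample_id=84: ✓ → 609
sample_id=85: ✓ → 474
sample_id=86: ✓ → 261
sample_id=87: ✓ → 455
sample_id=88: ✗
sample_id=89: ✓ → 438
sample_id=90: ✓ → 850
depth_m_sum = 113 + 849 + 296 + 609 + 474 + 261 + 455 + 438 + 850 = 4345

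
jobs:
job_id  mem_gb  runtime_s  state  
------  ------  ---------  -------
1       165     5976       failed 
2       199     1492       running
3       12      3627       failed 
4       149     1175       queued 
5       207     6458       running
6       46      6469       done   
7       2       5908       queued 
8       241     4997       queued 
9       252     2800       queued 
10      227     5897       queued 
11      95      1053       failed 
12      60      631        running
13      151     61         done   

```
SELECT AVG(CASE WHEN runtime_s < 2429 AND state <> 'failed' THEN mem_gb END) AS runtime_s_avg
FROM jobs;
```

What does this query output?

139.75

job_id=1: ✗
job_id=2: ✓ → 199
job_id=3: ✗
job_id=4: ✓ → 149
job_id=5: ✗
job_id=6: ✗
job_id=7: ✗
job_id=8: ✗
job_id=9: ✗
job_id=10: ✗
job_id=11: ✗
job_id=12: ✓ → 60
job_id=13: ✓ → 151
runtime_s_avg = (199 + 149 + 60 + 151) / 4 = 139.75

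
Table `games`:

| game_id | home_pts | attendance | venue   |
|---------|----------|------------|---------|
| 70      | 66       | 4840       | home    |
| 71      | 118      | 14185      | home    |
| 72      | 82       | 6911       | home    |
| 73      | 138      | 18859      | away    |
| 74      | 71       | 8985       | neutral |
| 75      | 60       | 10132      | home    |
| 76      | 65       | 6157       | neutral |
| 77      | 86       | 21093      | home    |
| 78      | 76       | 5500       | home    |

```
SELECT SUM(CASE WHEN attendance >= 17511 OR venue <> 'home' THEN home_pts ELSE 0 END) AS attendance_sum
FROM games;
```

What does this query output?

360

game_id=70: ✗
game_id=71: ✗
game_id=72: ✗
game_id=73: ✓ → 138
game_id=74: ✓ → 71
game_id=75: ✗
game_id=76: ✓ → 65
game_id=77: ✓ → 86
game_id=78: ✗
attendance_sum = 138 + 71 + 65 + 86 = 360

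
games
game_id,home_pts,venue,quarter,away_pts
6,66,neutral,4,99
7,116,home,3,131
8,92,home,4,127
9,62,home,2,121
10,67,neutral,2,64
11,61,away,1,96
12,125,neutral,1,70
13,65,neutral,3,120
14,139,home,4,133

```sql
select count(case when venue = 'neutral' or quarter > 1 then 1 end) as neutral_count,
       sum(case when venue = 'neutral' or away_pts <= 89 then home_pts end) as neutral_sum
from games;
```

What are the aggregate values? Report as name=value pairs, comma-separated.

[neutral_count: venue = 'neutral' or quarter > 1]
game_id=6: ✓ → 1
game_id=7: ✓ → 1
game_id=8: ✓ → 1
game_id=9: ✓ → 1
game_id=10: ✓ → 1
game_id=11: ✗
game_id=12: ✓ → 1
game_id=13: ✓ → 1
game_id=14: ✓ → 1
neutral_count = COUNT(1, 1, 1, 1, 1, 1, 1, 1) = 8
—
[neutral_sum: venue = 'neutral' or away_pts <= 89]
game_id=6: ✓ → 66
game_id=7: ✗
game_id=8: ✗
game_id=9: ✗
game_id=10: ✓ → 67
game_id=11: ✗
game_id=12: ✓ → 125
game_id=13: ✓ → 65
game_id=14: ✗
neutral_sum = 66 + 67 + 125 + 65 = 323

neutral_count=8, neutral_sum=323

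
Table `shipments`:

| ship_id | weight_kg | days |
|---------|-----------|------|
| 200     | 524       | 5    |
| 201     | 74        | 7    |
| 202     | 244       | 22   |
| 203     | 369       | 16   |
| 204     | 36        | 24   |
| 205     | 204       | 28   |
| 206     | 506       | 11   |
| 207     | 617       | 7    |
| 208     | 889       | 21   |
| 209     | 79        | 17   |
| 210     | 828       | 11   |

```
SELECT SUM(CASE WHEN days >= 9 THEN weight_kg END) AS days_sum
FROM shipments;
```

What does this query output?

3155

ship_id=200: ✗
ship_id=201: ✗
ship_id=202: ✓ → 244
ship_id=203: ✓ → 369
ship_id=204: ✓ → 36
ship_id=205: ✓ → 204
ship_id=206: ✓ → 506
ship_id=207: ✗
ship_id=208: ✓ → 889
ship_id=209: ✓ → 79
ship_id=210: ✓ → 828
days_sum = 244 + 369 + 36 + 204 + 506 + 889 + 79 + 828 = 3155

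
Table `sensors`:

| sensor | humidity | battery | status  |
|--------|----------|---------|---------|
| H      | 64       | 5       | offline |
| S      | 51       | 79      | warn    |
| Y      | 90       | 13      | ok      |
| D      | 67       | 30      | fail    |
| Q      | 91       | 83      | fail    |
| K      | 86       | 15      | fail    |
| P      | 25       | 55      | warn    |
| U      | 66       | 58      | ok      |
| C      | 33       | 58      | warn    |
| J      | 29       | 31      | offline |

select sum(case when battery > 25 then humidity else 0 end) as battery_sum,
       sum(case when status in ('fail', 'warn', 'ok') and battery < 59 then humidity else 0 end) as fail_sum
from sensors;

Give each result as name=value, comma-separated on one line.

battery_sum=362, fail_sum=367

[battery_sum: battery > 25]
sensor=H: ✗
sensor=S: ✓ → 51
sensor=Y: ✗
sensor=D: ✓ → 67
sensor=Q: ✓ → 91
sensor=K: ✗
sensor=P: ✓ → 25
sensor=U: ✓ → 66
sensor=C: ✓ → 33
sensor=J: ✓ → 29
battery_sum = 51 + 67 + 91 + 25 + 66 + 33 + 29 = 362
—
[fail_sum: status in ('fail', 'warn', 'ok') and battery < 59]
sensor=H: ✗
sensor=S: ✗
sensor=Y: ✓ → 90
sensor=D: ✓ → 67
sensor=Q: ✗
sensor=K: ✓ → 86
sensor=P: ✓ → 25
sensor=U: ✓ → 66
sensor=C: ✓ → 33
sensor=J: ✗
fail_sum = 90 + 67 + 86 + 25 + 66 + 33 = 367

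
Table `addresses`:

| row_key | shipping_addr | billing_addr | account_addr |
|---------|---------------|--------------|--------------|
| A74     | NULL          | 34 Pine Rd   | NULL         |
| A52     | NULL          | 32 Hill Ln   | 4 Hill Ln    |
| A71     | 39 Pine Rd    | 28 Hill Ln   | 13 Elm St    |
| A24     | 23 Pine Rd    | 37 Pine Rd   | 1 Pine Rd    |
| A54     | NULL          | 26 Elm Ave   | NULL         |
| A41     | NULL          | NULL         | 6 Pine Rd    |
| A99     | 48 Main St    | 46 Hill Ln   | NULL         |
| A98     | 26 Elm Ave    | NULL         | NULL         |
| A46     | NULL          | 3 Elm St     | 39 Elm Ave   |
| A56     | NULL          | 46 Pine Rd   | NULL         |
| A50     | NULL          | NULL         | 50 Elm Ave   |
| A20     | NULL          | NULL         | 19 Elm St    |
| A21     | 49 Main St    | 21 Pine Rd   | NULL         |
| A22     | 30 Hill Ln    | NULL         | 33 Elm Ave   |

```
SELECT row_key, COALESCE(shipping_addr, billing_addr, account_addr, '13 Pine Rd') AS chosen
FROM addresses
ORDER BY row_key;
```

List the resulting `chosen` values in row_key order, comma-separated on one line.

row_key=A20: shipping_addr=NULL, billing_addr=NULL, account_addr=19 Elm St → 19 Elm St
row_key=A21: shipping_addr=49 Main St → 49 Main St
row_key=A22: shipping_addr=30 Hill Ln → 30 Hill Ln
row_key=A24: shipping_addr=23 Pine Rd → 23 Pine Rd
row_key=A41: shipping_addr=NULL, billing_addr=NULL, account_addr=6 Pine Rd → 6 Pine Rd
row_key=A46: shipping_addr=NULL, billing_addr=3 Elm St → 3 Elm St
row_key=A50: shipping_addr=NULL, billing_addr=NULL, account_addr=50 Elm Ave → 50 Elm Ave
row_key=A52: shipping_addr=NULL, billing_addr=32 Hill Ln → 32 Hill Ln
row_key=A54: shipping_addr=NULL, billing_addr=26 Elm Ave → 26 Elm Ave
row_key=A56: shipping_addr=NULL, billing_addr=46 Pine Rd → 46 Pine Rd
row_key=A71: shipping_addr=39 Pine Rd → 39 Pine Rd
row_key=A74: shipping_addr=NULL, billing_addr=34 Pine Rd → 34 Pine Rd
row_key=A98: shipping_addr=26 Elm Ave → 26 Elm Ave
row_key=A99: shipping_addr=48 Main St → 48 Main St

19 Elm St, 49 Main St, 30 Hill Ln, 23 Pine Rd, 6 Pine Rd, 3 Elm St, 50 Elm Ave, 32 Hill Ln, 26 Elm Ave, 46 Pine Rd, 39 Pine Rd, 34 Pine Rd, 26 Elm Ave, 48 Main St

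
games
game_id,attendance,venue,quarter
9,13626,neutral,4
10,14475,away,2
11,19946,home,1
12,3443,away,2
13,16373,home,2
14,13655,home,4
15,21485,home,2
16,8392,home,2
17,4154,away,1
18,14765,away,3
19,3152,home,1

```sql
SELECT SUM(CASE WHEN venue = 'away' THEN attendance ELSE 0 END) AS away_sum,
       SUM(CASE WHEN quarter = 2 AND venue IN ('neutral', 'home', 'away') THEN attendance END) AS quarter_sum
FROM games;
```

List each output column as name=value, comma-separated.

[away_sum: venue = 'away']
game_id=9: ✗
game_id=10: ✓ → 14475
game_id=11: ✗
game_id=12: ✓ → 3443
game_id=13: ✗
game_id=14: ✗
game_id=15: ✗
game_id=16: ✗
game_id=17: ✓ → 4154
game_id=18: ✓ → 14765
game_id=19: ✗
away_sum = 14475 + 3443 + 4154 + 14765 = 36837
—
[quarter_sum: quarter = 2 AND venue IN ('neutral', 'home', 'away')]
game_id=9: ✗
game_id=10: ✓ → 14475
game_id=11: ✗
game_id=12: ✓ → 3443
game_id=13: ✓ → 16373
game_id=14: ✗
game_id=15: ✓ → 21485
game_id=16: ✓ → 8392
game_id=17: ✗
game_id=18: ✗
game_id=19: ✗
quarter_sum = 14475 + 3443 + 16373 + 21485 + 8392 = 64168

away_sum=36837, quarter_sum=64168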